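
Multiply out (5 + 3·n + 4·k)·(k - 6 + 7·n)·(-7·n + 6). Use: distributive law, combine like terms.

319·k·n - 114·k + 312·n - 180 + 7·n^2 - 217·k·n^2 - 147·n^3 - 28·k^2·n + 24·k^2

(5 + 3·n + 4·k)·(k - 6 + 7·n)·(-7·n + 6)
= (5·k - 30 + 35·n + 3·k·n - 18·n + 21·n^2 + 4·k^2 - 24·k + 28·k·n)·(-7·n + 6)    [distributive law]
= (-19·k - 30 + 17·n + 31·k·n + 21·n^2 + 4·k^2)·(-7·n + 6)    [combine like terms]
= 133·k·n - 114·k + 210·n - 180 - 119·n^2 + 102·n - 217·k·n^2 + 186·k·n - 147·n^3 + 126·n^2 - 28·k^2·n + 24·k^2    [distributive law]
= 319·k·n - 114·k + 312·n - 180 + 7·n^2 - 217·k·n^2 - 147·n^3 - 28·k^2·n + 24·k^2    [combine like terms]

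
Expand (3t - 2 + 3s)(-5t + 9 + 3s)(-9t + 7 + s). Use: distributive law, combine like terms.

(3t - 2 + 3s)(-5t + 9 + 3s)(-9t + 7 + s)
= (-15t^2 + 27t + 9st + 10t - 18 - 6s - 15st + 27s + 9s^2)(-9t + 7 + s)    [distributive law]
= (-15t^2 + 37t - 6st - 18 + 21s + 9s^2)(-9t + 7 + s)    [combine like terms]
= 135t^3 - 105t^2 - 15st^2 - 333t^2 + 259t + 37st + 54st^2 - 42st - 6s^2t + 162t - 126 - 18s - 189st + 147s + 21s^2 - 81s^2t + 63s^2 + 9s^3    [distributive law]
= 135t^3 - 438t^2 + 39st^2 + 421t - 194st - 87s^2t - 126 + 129s + 84s^2 + 9s^3    [combine like terms]

135t^3 - 438t^2 + 39st^2 + 421t - 194st - 87s^2t - 126 + 129s + 84s^2 + 9s^3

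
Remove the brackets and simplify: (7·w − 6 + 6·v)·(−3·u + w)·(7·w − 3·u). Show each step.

−168·u·w^2 + 63·u^2·w + 49·w^3 + 144·u·w − 54·u^2 − 42·w^2 − 144·u·v·w + 54·u^2·v + 42·v·w^2

(7·w − 6 + 6·v)·(−3·u + w)·(7·w − 3·u)
= (−21·u·w + 7·w^2 + 18·u − 6·w − 18·u·v + 6·v·w)·(7·w − 3·u)    [distributive law]
= −147·u·w^2 + 63·u^2·w + 49·w^3 − 21·u·w^2 + 126·u·w − 54·u^2 − 42·w^2 + 18·u·w − 126·u·v·w + 54·u^2·v + 42·v·w^2 − 18·u·v·w    [distributive law]
= −168·u·w^2 + 63·u^2·w + 49·w^3 + 144·u·w − 54·u^2 − 42·w^2 − 144·u·v·w + 54·u^2·v + 42·v·w^2    [combine like terms]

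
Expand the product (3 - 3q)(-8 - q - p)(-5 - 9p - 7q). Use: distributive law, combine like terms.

(3 - 3q)(-8 - q - p)(-5 - 9p - 7q)
= (-24 - 3q - 3p + 24q + 3q^2 + 3pq)(-5 - 9p - 7q)    [distributive law]
= (-24 + 21q - 3p + 3q^2 + 3pq)(-5 - 9p - 7q)    [combine like terms]
= 120 + 216p + 168q - 105q - 189pq - 147q^2 + 15p + 27p^2 + 21pq - 15q^2 - 27pq^2 - 21q^3 - 15pq - 27p^2q - 21pq^2    [distributive law]
= 120 + 231p + 63q - 183pq - 162q^2 + 27p^2 - 48pq^2 - 21q^3 - 27p^2q    [combine like terms]

120 + 231p + 63q - 183pq - 162q^2 + 27p^2 - 48pq^2 - 21q^3 - 27p^2q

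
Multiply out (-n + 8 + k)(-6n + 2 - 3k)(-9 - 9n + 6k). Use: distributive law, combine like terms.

396n^2 - 54n^3 + 63kn^2 + 306n - 75kn + 9k^2n - 144 + 294k - 105k^2 - 18k^3

(-n + 8 + k)(-6n + 2 - 3k)(-9 - 9n + 6k)
= (6n^2 - 2n + 3kn - 48n + 16 - 24k - 6kn + 2k - 3k^2)(-9 - 9n + 6k)    [distributive law]
= (6n^2 - 50n - 3kn + 16 - 22k - 3k^2)(-9 - 9n + 6k)    [combine like terms]
= -54n^2 - 54n^3 + 36kn^2 + 450n + 450n^2 - 300kn + 27kn + 27kn^2 - 18k^2n - 144 - 144n + 96k + 198k + 198kn - 132k^2 + 27k^2 + 27k^2n - 18k^3    [distributive law]
= 396n^2 - 54n^3 + 63kn^2 + 306n - 75kn + 9k^2n - 144 + 294k - 105k^2 - 18k^3    [combine like terms]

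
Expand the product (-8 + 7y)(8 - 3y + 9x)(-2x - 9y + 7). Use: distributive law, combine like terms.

(-8 + 7y)(8 - 3y + 9x)(-2x - 9y + 7)
= (-64 + 24y - 72x + 56y - 21y^2 + 63xy)(-2x - 9y + 7)    [distributive law]
= (-64 + 80y - 72x - 21y^2 + 63xy)(-2x - 9y + 7)    [combine like terms]
= 128x + 576y - 448 - 160xy - 720y^2 + 560y + 144x^2 + 648xy - 504x + 42xy^2 + 189y^3 - 147y^2 - 126x^2y - 567xy^2 + 441xy    [distributive law]
= -376x + 1136y - 448 + 929xy - 867y^2 + 144x^2 - 525xy^2 + 189y^3 - 126x^2y    [combine like terms]

-376x + 1136y - 448 + 929xy - 867y^2 + 144x^2 - 525xy^2 + 189y^3 - 126x^2y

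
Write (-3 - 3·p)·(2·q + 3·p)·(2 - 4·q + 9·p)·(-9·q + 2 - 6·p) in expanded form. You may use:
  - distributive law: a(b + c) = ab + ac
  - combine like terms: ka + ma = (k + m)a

(-3 - 3·p)·(2·q + 3·p)·(2 - 4·q + 9·p)·(-9·q + 2 - 6·p)
= (-6·q - 9·p - 6·p·q - 9·p^2)·(2 - 4·q + 9·p)·(-9·q + 2 - 6·p)    [distributive law]
= (-12·q + 24·q^2 - 54·p·q - 18·p + 36·p·q - 81·p^2 - 12·p·q + 24·p·q^2 - 54·p^2·q - 18·p^2 + 36·p^2·q - 81·p^3)·(-9·q + 2 - 6·p)    [distributive law]
= (-12·q + 24·q^2 - 30·p·q - 18·p - 99·p^2 + 24·p·q^2 - 18·p^2·q - 81·p^3)·(-9·q + 2 - 6·p)    [combine like terms]
= 108·q^2 - 24·q + 72·p·q - 216·q^3 + 48·q^2 - 144·p·q^2 + 270·p·q^2 - 60·p·q + 180·p^2·q + 162·p·q - 36·p + 108·p^2 + 891·p^2·q - 198·p^2 + 594·p^3 - 216·p·q^3 + 48·p·q^2 - 144·p^2·q^2 + 162·p^2·q^2 - 36·p^2·q + 108·p^3·q + 729·p^3·q - 162·p^3 + 486·p^4    [distributive law]
= 156·q^2 - 24·q + 174·p·q - 216·q^3 + 174·p·q^2 + 1035·p^2·q - 36·p - 90·p^2 + 432·p^3 - 216·p·q^3 + 18·p^2·q^2 + 837·p^3·q + 486·p^4    [combine like terms]

156·q^2 - 24·q + 174·p·q - 216·q^3 + 174·p·q^2 + 1035·p^2·q - 36·p - 90·p^2 + 432·p^3 - 216·p·q^3 + 18·p^2·q^2 + 837·p^3·q + 486·p^4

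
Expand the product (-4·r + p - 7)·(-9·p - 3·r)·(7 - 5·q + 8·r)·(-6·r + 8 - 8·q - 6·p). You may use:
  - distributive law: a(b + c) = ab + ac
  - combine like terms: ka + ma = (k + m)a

(-4·r + p - 7)·(-9·p - 3·r)·(7 - 5·q + 8·r)·(-6·r + 8 - 8·q - 6·p)
= (36·p·r + 12·r^2 - 9·p^2 - 3·p·r + 63·p + 21·r)·(7 - 5·q + 8·r)·(-6·r + 8 - 8·q - 6·p)    [distributive law]
= (33·p·r + 12·r^2 - 9·p^2 + 63·p + 21·r)·(7 - 5·q + 8·r)·(-6·r + 8 - 8·q - 6·p)    [combine like terms]
= (231·p·r - 165·p·q·r + 264·p·r^2 + 84·r^2 - 60·q·r^2 + 96·r^3 - 63·p^2 + 45·p^2·q - 72·p^2·r + 441·p - 315·p·q + 504·p·r + 147·r - 105·q·r + 168·r^2)·(-6·r + 8 - 8·q - 6·p)    [distributive law]
= (735·p·r - 165·p·q·r + 264·p·r^2 + 252·r^2 - 60·q·r^2 + 96·r^3 - 63·p^2 + 45·p^2·q - 72·p^2·r + 441·p - 315·p·q + 147·r - 105·q·r)·(-6·r + 8 - 8·q - 6·p)    [combine like terms]
= -4410·p·r^2 + 5880·p·r - 5880·p·q·r - 4410·p^2·r + 990·p·q·r^2 - 1320·p·q·r + 1320·p·q^2·r + 990·p^2·q·r - 1584·p·r^3 + 2112·p·r^2 - 2112·p·q·r^2 - 1584·p^2·r^2 - 1512·r^3 + 2016·r^2 - 2016·q·r^2 - 1512·p·r^2 + 360·q·r^3 - 480·q·r^2 + 480·q^2·r^2 + 360·p·q·r^2 - 576·r^4 + 768·r^3 - 768·q·r^3 - 576·p·r^3 + 378·p^2·r - 504·p^2 + 504·p^2·q + 378·p^3 - 270·p^2·q·r + 360·p^2·q - 360·p^2·q^2 - 270·p^3·q + 432·p^2·r^2 - 576·p^2·r + 576·p^2·q·r + 432·p^3·r - 2646·p·r + 3528·p - 3528·p·q - 2646·p^2 + 1890·p·q·r - 2520·p·q + 2520·p·q^2 + 1890·p^2·q - 882·r^2 + 1176·r - 1176·q·r - 882·p·r + 630·q·r^2 - 840·q·r + 840·q^2·r + 630·p·q·r    [distributive law]
= -3810·p·r^2 + 2352·p·r - 4680·p·q·r - 4608·p^2·r - 762·p·q·r^2 + 1320·p·q^2·r + 1296·p^2·q·r - 2160·p·r^3 - 1152·p^2·r^2 - 744·r^3 + 1134·r^2 - 1866·q·r^2 - 408·q·r^3 + 480·q^2·r^2 - 576·r^4 - 3150·p^2 + 2754·p^2·q + 378·p^3 - 360·p^2·q^2 - 270·p^3·q + 432·p^3·r + 3528·p - 6048·p·q + 2520·p·q^2 + 1176·r - 2016·q·r + 840·q^2·r    [combine like terms]

-3810·p·r^2 + 2352·p·r - 4680·p·q·r - 4608·p^2·r - 762·p·q·r^2 + 1320·p·q^2·r + 1296·p^2·q·r - 2160·p·r^3 - 1152·p^2·r^2 - 744·r^3 + 1134·r^2 - 1866·q·r^2 - 408·q·r^3 + 480·q^2·r^2 - 576·r^4 - 3150·p^2 + 2754·p^2·q + 378·p^3 - 360·p^2·q^2 - 270·p^3·q + 432·p^3·r + 3528·p - 6048·p·q + 2520·p·q^2 + 1176·r - 2016·q·r + 840·q^2·r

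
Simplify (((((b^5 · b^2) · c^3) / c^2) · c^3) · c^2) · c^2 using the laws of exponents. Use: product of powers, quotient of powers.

(((((b^5 · b^2) · c^3) / c^2) · c^3) · c^2) · c^2
= ((((b^7 · c^3) / c^2) · c^3) · c^2) · c^2    [product of powers]
= b^7·c^8    [quotient of powers; product of powers]

b^7·c^8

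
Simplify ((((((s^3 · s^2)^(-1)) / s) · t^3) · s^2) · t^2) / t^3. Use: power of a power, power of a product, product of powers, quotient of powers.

s^(-4)t^2

((((((s^3 · s^2)^(-1)) / s) · t^3) · s^2) · t^2) / t^3
= (((((((s^3)^(-1)) · ((s^2)^(-1))) / s) · t^3) · s^2) · t^2) / t^3    [power of a product]
= (((((s^(-3) · ((s^2)^(-1))) / s) · t^3) · s^2) · t^2) / t^3    [power of a power]
= (((((s^(-3) · s^(-2)) / s) · t^3) · s^2) · t^2) / t^3    [power of a power]
= ((((s^(-5) / s) · t^3) · s^2) · t^2) / t^3    [product of powers]
= (((s^(-6) · t^3) · s^2) · t^2) / t^3    [quotient of powers]
= s^(-4)t^2    [quotient of powers; product of powers]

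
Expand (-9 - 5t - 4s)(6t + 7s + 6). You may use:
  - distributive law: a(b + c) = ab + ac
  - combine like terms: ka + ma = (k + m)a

-84t - 87s - 54 - 30t^2 - 59st - 28s^2

(-9 - 5t - 4s)(6t + 7s + 6)
= -54t - 63s - 54 - 30t^2 - 35st - 30t - 24st - 28s^2 - 24s    [distributive law]
= -84t - 87s - 54 - 30t^2 - 59st - 28s^2    [combine like terms]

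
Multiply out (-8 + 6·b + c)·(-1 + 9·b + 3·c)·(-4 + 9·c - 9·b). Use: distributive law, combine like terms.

-32 + 172·c + 240·b - 585·b·c + 486·b^2 - 237·c^2 + 243·b^2·c - 486·b^3 + 216·b·c^2 + 27·c^3

(-8 + 6·b + c)·(-1 + 9·b + 3·c)·(-4 + 9·c - 9·b)
= (8 - 72·b - 24·c - 6·b + 54·b^2 + 18·b·c - c + 9·b·c + 3·c^2)·(-4 + 9·c - 9·b)    [distributive law]
= (8 - 78·b - 25·c + 54·b^2 + 27·b·c + 3·c^2)·(-4 + 9·c - 9·b)    [combine like terms]
= -32 + 72·c - 72·b + 312·b - 702·b·c + 702·b^2 + 100·c - 225·c^2 + 225·b·c - 216·b^2 + 486·b^2·c - 486·b^3 - 108·b·c + 243·b·c^2 - 243·b^2·c - 12·c^2 + 27·c^3 - 27·b·c^2    [distributive law]
= -32 + 172·c + 240·b - 585·b·c + 486·b^2 - 237·c^2 + 243·b^2·c - 486·b^3 + 216·b·c^2 + 27·c^3    [combine like terms]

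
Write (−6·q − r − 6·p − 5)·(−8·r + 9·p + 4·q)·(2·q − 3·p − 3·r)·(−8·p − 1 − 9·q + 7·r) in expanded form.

−3488·p·q^2·r − 1700·q^2·r − 1776·q^3·r + 2164·q^2·r^2 − 963·p^2·q·r − 1645·p·q·r + 3457·p·q·r^2 + 2176·q·r^2 − 596·q·r^3 − 462·p^2·q^2 + 674·p·q^2 + 1140·p·q^3 − 2466·p^3·q − 1101·p^2·q + 408·q^3 + 432·q^4 + 1443·p^2·r^2 + 1206·p·r^2 − 795·p·r^3 − 816·r^3 − 168·r^4 + 774·p^3·r + 780·p^2·r − 1296·p^4 − 1242·p^3 − 140·q·r − 15·p·r + 120·r^2 + 30·p·q − 135·p^2 + 40·q^2

(−6·q − r − 6·p − 5)·(−8·r + 9·p + 4·q)·(2·q − 3·p − 3·r)·(−8·p − 1 − 9·q + 7·r)
= (48·q·r − 54·p·q − 24·q^2 + 8·r^2 − 9·p·r − 4·q·r + 48·p·r − 54·p^2 − 24·p·q + 40·r − 45·p − 20·q)·(2·q − 3·p − 3·r)·(−8·p − 1 − 9·q + 7·r)    [distributive law]
= (44·q·r − 78·p·q − 24·q^2 + 8·r^2 + 39·p·r − 54·p^2 + 40·r − 45·p − 20·q)·(2·q − 3·p − 3·r)·(−8·p − 1 − 9·q + 7·r)    [combine like terms]
= (88·q^2·r − 132·p·q·r − 132·q·r^2 − 156·p·q^2 + 234·p^2·q + 234·p·q·r − 48·q^3 + 72·p·q^2 + 72·q^2·r + 16·q·r^2 − 24·p·r^2 − 24·r^3 + 78·p·q·r − 117·p^2·r − 117·p·r^2 − 108·p^2·q + 162·p^3 + 162·p^2·r + 80·q·r − 120·p·r − 120·r^2 − 90·p·q + 135·p^2 + 135·p·r − 40·q^2 + 60·p·q + 60·q·r)·(−8·p − 1 − 9·q + 7·r)    [distributive law]
= (160·q^2·r + 180·p·q·r − 116·q·r^2 − 84·p·q^2 + 126·p^2·q − 48·q^3 − 141·p·r^2 − 24·r^3 + 45·p^2·r + 162·p^3 + 140·q·r + 15·p·r − 120·r^2 − 30·p·q + 135·p^2 − 40·q^2)·(−8·p − 1 − 9·q + 7·r)    [combine like terms]
= −1280·p·q^2·r − 160·q^2·r − 1440·q^3·r + 1120·q^2·r^2 − 1440·p^2·q·r − 180·p·q·r − 1620·p·q^2·r + 1260·p·q·r^2 + 928·p·q·r^2 + 116·q·r^2 + 1044·q^2·r^2 − 812·q·r^3 + 672·p^2·q^2 + 84·p·q^2 + 756·p·q^3 − 588·p·q^2·r − 1008·p^3·q − 126·p^2·q − 1134·p^2·q^2 + 882·p^2·q·r + 384·p·q^3 + 48·q^3 + 432·q^4 − 336·q^3·r + 1128·p^2·r^2 + 141·p·r^2 + 1269·p·q·r^2 − 987·p·r^3 + 192·p·r^3 + 24·r^3 + 216·q·r^3 − 168·r^4 − 360·p^3·r − 45·p^2·r − 405·p^2·q·r + 315·p^2·r^2 − 1296·p^4 − 162·p^3 − 1458·p^3·q + 1134·p^3·r − 1120·p·q·r − 140·q·r − 1260·q^2·r + 980·q·r^2 − 120·p^2·r − 15·p·r − 135·p·q·r + 105·p·r^2 + 960·p·r^2 + 120·r^2 + 1080·q·r^2 − 840·r^3 + 240·p^2·q + 30·p·q + 270·p·q^2 − 210·p·q·r − 1080·p^3 − 135·p^2 − 1215·p^2·q + 945·p^2·r + 320·p·q^2 + 40·q^2 + 360·q^3 − 280·q^2·r    [distributive law]
= −3488·p·q^2·r − 1700·q^2·r − 1776·q^3·r + 2164·q^2·r^2 − 963·p^2·q·r − 1645·p·q·r + 3457·p·q·r^2 + 2176·q·r^2 − 596·q·r^3 − 462·p^2·q^2 + 674·p·q^2 + 1140·p·q^3 − 2466·p^3·q − 1101·p^2·q + 408·q^3 + 432·q^4 + 1443·p^2·r^2 + 1206·p·r^2 − 795·p·r^3 − 816·r^3 − 168·r^4 + 774·p^3·r + 780·p^2·r − 1296·p^4 − 1242·p^3 − 140·q·r − 15·p·r + 120·r^2 + 30·p·q − 135·p^2 + 40·q^2    [combine like terms]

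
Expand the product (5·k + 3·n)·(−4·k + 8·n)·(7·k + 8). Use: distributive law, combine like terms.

−140·k^3 − 160·k^2 + 196·k^2·n + 224·k·n + 168·k·n^2 + 192·n^2

(5·k + 3·n)·(−4·k + 8·n)·(7·k + 8)
= (−20·k^2 + 40·k·n − 12·k·n + 24·n^2)·(7·k + 8)    [distributive law]
= (−20·k^2 + 28·k·n + 24·n^2)·(7·k + 8)    [combine like terms]
= −140·k^3 − 160·k^2 + 196·k^2·n + 224·k·n + 168·k·n^2 + 192·n^2    [distributive law]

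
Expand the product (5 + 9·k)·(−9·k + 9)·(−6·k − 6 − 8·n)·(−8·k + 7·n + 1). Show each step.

(5 + 9·k)·(−9·k + 9)·(−6·k − 6 − 8·n)·(−8·k + 7·n + 1)
= (−45·k + 45 − 81·k^2 + 81·k)·(−6·k − 6 − 8·n)·(−8·k + 7·n + 1)    [distributive law]
= (36·k + 45 − 81·k^2)·(−6·k − 6 − 8·n)·(−8·k + 7·n + 1)    [combine like terms]
= (−216·k^2 − 216·k − 288·k·n − 270·k − 270 − 360·n + 486·k^3 + 486·k^2 + 648·k^2·n)·(−8·k + 7·n + 1)    [distributive law]
= (270·k^2 − 486·k − 288·k·n − 270 − 360·n + 486·k^3 + 648·k^2·n)·(−8·k + 7·n + 1)    [combine like terms]
= −2160·k^3 + 1890·k^2·n + 270·k^2 + 3888·k^2 − 3402·k·n − 486·k + 2304·k^2·n − 2016·k·n^2 − 288·k·n + 2160·k − 1890·n − 270 + 2880·k·n − 2520·n^2 − 360·n − 3888·k^4 + 3402·k^3·n + 486·k^3 − 5184·k^3·n + 4536·k^2·n^2 + 648·k^2·n    [distributive law]
= −1674·k^3 + 4842·k^2·n + 4158·k^2 − 810·k·n + 1674·k − 2016·k·n^2 − 2250·n − 270 − 2520·n^2 − 3888·k^4 − 1782·k^3·n + 4536·k^2·n^2    [combine like terms]

−1674·k^3 + 4842·k^2·n + 4158·k^2 − 810·k·n + 1674·k − 2016·k·n^2 − 2250·n − 270 − 2520·n^2 − 3888·k^4 − 1782·k^3·n + 4536·k^2·n^2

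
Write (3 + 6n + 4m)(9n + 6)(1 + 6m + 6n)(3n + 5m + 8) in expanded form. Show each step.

(3 + 6n + 4m)(9n + 6)(1 + 6m + 6n)(3n + 5m + 8)
= (27n + 18 + 54n^2 + 36n + 36mn + 24m)(1 + 6m + 6n)(3n + 5m + 8)    [distributive law]
= (63n + 18 + 54n^2 + 36mn + 24m)(1 + 6m + 6n)(3n + 5m + 8)    [combine like terms]
= (63n + 378mn + 378n^2 + 18 + 108m + 108n + 54n^2 + 324mn^2 + 324n^3 + 36mn + 216m^2n + 216mn^2 + 24m + 144m^2 + 144mn)(3n + 5m + 8)    [distributive law]
= (171n + 558mn + 432n^2 + 18 + 132m + 540mn^2 + 324n^3 + 216m^2n + 144m^2)(3n + 5m + 8)    [combine like terms]
= 513n^2 + 855mn + 1368n + 1674mn^2 + 2790m^2n + 4464mn + 1296n^3 + 2160mn^2 + 3456n^2 + 54n + 90m + 144 + 396mn + 660m^2 + 1056m + 1620mn^3 + 2700m^2n^2 + 4320mn^2 + 972n^4 + 1620mn^3 + 2592n^3 + 648m^2n^2 + 1080m^3n + 1728m^2n + 432m^2n + 720m^3 + 1152m^2    [distributive law]
= 3969n^2 + 5715mn + 1422n + 8154mn^2 + 4950m^2n + 3888n^3 + 1146m + 144 + 1812m^2 + 3240mn^3 + 3348m^2n^2 + 972n^4 + 1080m^3n + 720m^3    [combine like terms]

3969n^2 + 5715mn + 1422n + 8154mn^2 + 4950m^2n + 3888n^3 + 1146m + 144 + 1812m^2 + 3240mn^3 + 3348m^2n^2 + 972n^4 + 1080m^3n + 720m^3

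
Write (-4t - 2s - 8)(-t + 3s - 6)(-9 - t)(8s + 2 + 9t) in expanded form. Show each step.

394st² - 3160t² - 620t³ + 58st³ - 36t⁴ + 1314s²t - 1512st + 134s²t² - 4560t + 432s³ + 972s² + 48s³t - 3240s - 864

(-4t - 2s - 8)(-t + 3s - 6)(-9 - t)(8s + 2 + 9t)
= (4t² - 12st + 24t + 2st - 6s² + 12s + 8t - 24s + 48)(-9 - t)(8s + 2 + 9t)    [distributive law]
= (4t² - 10st + 32t - 6s² - 12s + 48)(-9 - t)(8s + 2 + 9t)    [combine like terms]
= (-36t² - 4t³ + 90st + 10st² - 288t - 32t² + 54s² + 6s²t + 108s + 12st - 432 - 48t)(8s + 2 + 9t)    [distributive law]
= (-68t² - 4t³ + 102st + 10st² - 336t + 54s² + 6s²t + 108s - 432)(8s + 2 + 9t)    [combine like terms]
= -544st² - 136t² - 612t³ - 32st³ - 8t³ - 36t⁴ + 816s²t + 204st + 918st² + 80s²t² + 20st² + 90st³ - 2688st - 672t - 3024t² + 432s³ + 108s² + 486s²t + 48s³t + 12s²t + 54s²t² + 864s² + 216s + 972st - 3456s - 864 - 3888t    [distributive law]
= 394st² - 3160t² - 620t³ + 58st³ - 36t⁴ + 1314s²t - 1512st + 134s²t² - 4560t + 432s³ + 972s² + 48s³t - 3240s - 864    [combine like terms]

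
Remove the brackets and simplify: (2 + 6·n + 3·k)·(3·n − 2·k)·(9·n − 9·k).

54·n^2 − 90·k·n + 36·k^2 + 162·n^3 − 189·k·n^2 − 27·k^2·n + 54·k^3

(2 + 6·n + 3·k)·(3·n − 2·k)·(9·n − 9·k)
= (6·n − 4·k + 18·n^2 − 12·k·n + 9·k·n − 6·k^2)·(9·n − 9·k)    [distributive law]
= (6·n − 4·k + 18·n^2 − 3·k·n − 6·k^2)·(9·n − 9·k)    [combine like terms]
= 54·n^2 − 54·k·n − 36·k·n + 36·k^2 + 162·n^3 − 162·k·n^2 − 27·k·n^2 + 27·k^2·n − 54·k^2·n + 54·k^3    [distributive law]
= 54·n^2 − 90·k·n + 36·k^2 + 162·n^3 − 189·k·n^2 − 27·k^2·n + 54·k^3    [combine like terms]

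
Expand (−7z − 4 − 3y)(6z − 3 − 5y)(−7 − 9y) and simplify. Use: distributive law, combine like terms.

(−7z − 4 − 3y)(6z − 3 − 5y)(−7 − 9y)
= (−42z² + 21z + 35yz − 24z + 12 + 20y − 18yz + 9y + 15y²)(−7 − 9y)    [distributive law]
= (−42z² − 3z + 17yz + 12 + 29y + 15y²)(−7 − 9y)    [combine like terms]
= 294z² + 378yz² + 21z + 27yz − 119yz − 153y²z − 84 − 108y − 203y − 261y² − 105y² − 135y³    [distributive law]
= 294z² + 378yz² + 21z − 92yz − 153y²z − 84 − 311y − 366y² − 135y³    [combine like terms]

294z² + 378yz² + 21z − 92yz − 153y²z − 84 − 311y − 366y² − 135y³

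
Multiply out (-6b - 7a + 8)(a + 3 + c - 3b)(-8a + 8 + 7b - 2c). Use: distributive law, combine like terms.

(-6b - 7a + 8)(a + 3 + c - 3b)(-8a + 8 + 7b - 2c)
= (-6ab - 18b - 6bc + 18b^2 - 7a^2 - 21a - 7ac + 21ab + 8a + 24 + 8c - 24b)(-8a + 8 + 7b - 2c)    [distributive law]
= (15ab - 42b - 6bc + 18b^2 - 7a^2 - 13a - 7ac + 24 + 8c)(-8a + 8 + 7b - 2c)    [combine like terms]
= -120a^2b + 120ab + 105ab^2 - 30abc + 336ab - 336b - 294b^2 + 84bc + 48abc - 48bc - 42b^2c + 12bc^2 - 144ab^2 + 144b^2 + 126b^3 - 36b^2c + 56a^3 - 56a^2 - 49a^2b + 14a^2c + 104a^2 - 104a - 91ab + 26ac + 56a^2c - 56ac - 49abc + 14ac^2 - 192a + 192 + 168b - 48c - 64ac + 64c + 56bc - 16c^2    [distributive law]
= -169a^2b + 365ab - 39ab^2 - 31abc - 168b - 150b^2 + 92bc - 78b^2c + 12bc^2 + 126b^3 + 56a^3 + 48a^2 + 70a^2c - 296a - 94ac + 14ac^2 + 192 + 16c - 16c^2    [combine like terms]

-169a^2b + 365ab - 39ab^2 - 31abc - 168b - 150b^2 + 92bc - 78b^2c + 12bc^2 + 126b^3 + 56a^3 + 48a^2 + 70a^2c - 296a - 94ac + 14ac^2 + 192 + 16c - 16c^2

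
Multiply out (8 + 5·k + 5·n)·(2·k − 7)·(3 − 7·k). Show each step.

(8 + 5·k + 5·n)·(2·k − 7)·(3 − 7·k)
= (16·k − 56 + 10·k² − 35·k + 10·k·n − 35·n)·(3 − 7·k)    [distributive law]
= (−19·k − 56 + 10·k² + 10·k·n − 35·n)·(3 − 7·k)    [combine like terms]
= −57·k + 133·k² − 168 + 392·k + 30·k² − 70·k³ + 30·k·n − 70·k²·n − 105·n + 245·k·n    [distributive law]
= 335·k + 163·k² − 168 − 70·k³ + 275·k·n − 70·k²·n − 105·n    [combine like terms]

335·k + 163·k² − 168 − 70·k³ + 275·k·n − 70·k²·n − 105·n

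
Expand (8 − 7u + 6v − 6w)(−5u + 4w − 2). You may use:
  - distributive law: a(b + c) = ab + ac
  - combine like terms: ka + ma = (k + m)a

−26u + 44w − 16 + 35u^2 + 2uw − 30uv + 24vw − 12v − 24w^2

(8 − 7u + 6v − 6w)(−5u + 4w − 2)
= −40u + 32w − 16 + 35u^2 − 28uw + 14u − 30uv + 24vw − 12v + 30uw − 24w^2 + 12w    [distributive law]
= −26u + 44w − 16 + 35u^2 + 2uw − 30uv + 24vw − 12v − 24w^2    [combine like terms]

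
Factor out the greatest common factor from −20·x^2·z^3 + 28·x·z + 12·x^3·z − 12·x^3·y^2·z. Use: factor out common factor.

−20·x^2·z^3 + 28·x·z + 12·x^3·z − 12·x^3·y^2·z
= 4(−5·x^2·z^3 + 7·x·z + 3·x^3·z − 3·x^3·y^2·z)    [factor out 4]
= 4·x·z(−5·x·z^2 + 7 + 3·x^2 − 3·x^2·y^2)    [factor out x·z]

4·x·z(−5·x·z^2 + 7 + 3·x^2 − 3·x^2·y^2)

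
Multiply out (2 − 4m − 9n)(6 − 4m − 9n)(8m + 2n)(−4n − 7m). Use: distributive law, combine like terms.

(2 − 4m − 9n)(6 − 4m − 9n)(8m + 2n)(−4n − 7m)
= (12 − 8m − 18n − 24m + 16m^2 + 36mn − 54n + 36mn + 81n^2)(8m + 2n)(−4n − 7m)    [distributive law]
= (12 − 32m − 72n + 16m^2 + 72mn + 81n^2)(8m + 2n)(−4n − 7m)    [combine like terms]
= (96m + 24n − 256m^2 − 64mn − 576mn − 144n^2 + 128m^3 + 32m^2n + 576m^2n + 144mn^2 + 648mn^2 + 162n^3)(−4n − 7m)    [distributive law]
= (96m + 24n − 256m^2 − 640mn − 144n^2 + 128m^3 + 608m^2n + 792mn^2 + 162n^3)(−4n − 7m)    [combine like terms]
= −384mn − 672m^2 − 96n^2 − 168mn + 1024m^2n + 1792m^3 + 2560mn^2 + 4480m^2n + 576n^3 + 1008mn^2 − 512m^3n − 896m^4 − 2432m^2n^2 − 4256m^3n − 3168mn^3 − 5544m^2n^2 − 648n^4 − 1134mn^3    [distributive law]
= −552mn − 672m^2 − 96n^2 + 5504m^2n + 1792m^3 + 3568mn^2 + 576n^3 − 4768m^3n − 896m^4 − 7976m^2n^2 − 4302mn^3 − 648n^4    [combine like terms]

−552mn − 672m^2 − 96n^2 + 5504m^2n + 1792m^3 + 3568mn^2 + 576n^3 − 4768m^3n − 896m^4 − 7976m^2n^2 − 4302mn^3 − 648n^4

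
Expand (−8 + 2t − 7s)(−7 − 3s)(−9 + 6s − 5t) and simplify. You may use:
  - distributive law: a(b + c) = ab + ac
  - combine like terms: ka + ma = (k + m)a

(−8 + 2t − 7s)(−7 − 3s)(−9 + 6s − 5t)
= (56 + 24s − 14t − 6st + 49s + 21s^2)(−9 + 6s − 5t)    [distributive law]
= (56 + 73s − 14t − 6st + 21s^2)(−9 + 6s − 5t)    [combine like terms]
= −504 + 336s − 280t − 657s + 438s^2 − 365st + 126t − 84st + 70t^2 + 54st − 36s^2t + 30st^2 − 189s^2 + 126s^3 − 105s^2t    [distributive law]
= −504 − 321s − 154t + 249s^2 − 395st + 70t^2 − 141s^2t + 30st^2 + 126s^3    [combine like terms]

−504 − 321s − 154t + 249s^2 − 395st + 70t^2 − 141s^2t + 30st^2 + 126s^3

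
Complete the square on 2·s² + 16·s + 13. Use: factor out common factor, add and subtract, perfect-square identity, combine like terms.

2(s + 4)² − 19

2·s² + 16·s + 13
= 2(s² + 8·s) + 13    [factor out 2 from the s-terms]
= 2(s² + 8·s + 16 − 16) + 13    [add and subtract 16 inside the bracket]
= 2(s + 4)² − 32 + 13    [perfect-square identity]
= 2(s + 4)² − 19    [combine constants]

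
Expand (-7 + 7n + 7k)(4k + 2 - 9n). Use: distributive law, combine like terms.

-14k - 14 + 77n - 35kn - 63n² + 28k²

(-7 + 7n + 7k)(4k + 2 - 9n)
= -28k - 14 + 63n + 28kn + 14n - 63n² + 28k² + 14k - 63kn    [distributive law]
= -14k - 14 + 77n - 35kn - 63n² + 28k²    [combine like terms]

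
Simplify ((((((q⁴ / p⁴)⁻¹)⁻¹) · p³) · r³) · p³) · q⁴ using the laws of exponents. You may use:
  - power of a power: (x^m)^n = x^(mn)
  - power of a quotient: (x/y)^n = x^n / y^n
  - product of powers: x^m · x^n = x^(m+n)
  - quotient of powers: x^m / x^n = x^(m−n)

p²q⁸r³

((((((q⁴ / p⁴)⁻¹)⁻¹) · p³) · r³) · p³) · q⁴
= (((((q⁴ / p⁴)¹) · p³) · r³) · p³) · q⁴    [power of a power]
= ((((((q⁴)¹) / ((p⁴)¹)) · p³) · r³) · p³) · q⁴    [power of a quotient]
= ((((q⁴ / ((p⁴)¹)) · p³) · r³) · p³) · q⁴    [power of a power]
= ((((q⁴ / p⁴) · p³) · r³) · p³) · q⁴    [power of a power]
= p²q⁸r³    [quotient of powers; product of powers]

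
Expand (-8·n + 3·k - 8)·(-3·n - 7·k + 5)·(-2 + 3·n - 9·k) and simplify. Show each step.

(-8·n + 3·k - 8)·(-3·n - 7·k + 5)·(-2 + 3·n - 9·k)
= (24·n^2 + 56·k·n - 40·n - 9·k·n - 21·k^2 + 15·k + 24·n + 56·k - 40)·(-2 + 3·n - 9·k)    [distributive law]
= (24·n^2 + 47·k·n - 16·n - 21·k^2 + 71·k - 40)·(-2 + 3·n - 9·k)    [combine like terms]
= -48·n^2 + 72·n^3 - 216·k·n^2 - 94·k·n + 141·k·n^2 - 423·k^2·n + 32·n - 48·n^2 + 144·k·n + 42·k^2 - 63·k^2·n + 189·k^3 - 142·k + 213·k·n - 639·k^2 + 80 - 120·n + 360·k    [distributive law]
= -96·n^2 + 72·n^3 - 75·k·n^2 + 263·k·n - 486·k^2·n - 88·n - 597·k^2 + 189·k^3 + 218·k + 80    [combine like terms]

-96·n^2 + 72·n^3 - 75·k·n^2 + 263·k·n - 486·k^2·n - 88·n - 597·k^2 + 189·k^3 + 218·k + 80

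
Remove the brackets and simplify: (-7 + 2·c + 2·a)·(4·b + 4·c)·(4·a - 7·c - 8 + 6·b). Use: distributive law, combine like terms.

(-7 + 2·c + 2·a)·(4·b + 4·c)·(4·a - 7·c - 8 + 6·b)
= (-28·b - 28·c + 8·b·c + 8·c^2 + 8·a·b + 8·a·c)·(4·a - 7·c - 8 + 6·b)    [distributive law]
= -112·a·b + 196·b·c + 224·b - 168·b^2 - 112·a·c + 196·c^2 + 224·c - 168·b·c + 32·a·b·c - 56·b·c^2 - 64·b·c + 48·b^2·c + 32·a·c^2 - 56·c^3 - 64·c^2 + 48·b·c^2 + 32·a^2·b - 56·a·b·c - 64·a·b + 48·a·b^2 + 32·a^2·c - 56·a·c^2 - 64·a·c + 48·a·b·c    [distributive law]
= -176·a·b - 36·b·c + 224·b - 168·b^2 - 176·a·c + 132·c^2 + 224·c + 24·a·b·c - 8·b·c^2 + 48·b^2·c - 24·a·c^2 - 56·c^3 + 32·a^2·b + 48·a·b^2 + 32·a^2·c    [combine like terms]

-176·a·b - 36·b·c + 224·b - 168·b^2 - 176·a·c + 132·c^2 + 224·c + 24·a·b·c - 8·b·c^2 + 48·b^2·c - 24·a·c^2 - 56·c^3 + 32·a^2·b + 48·a·b^2 + 32·a^2·c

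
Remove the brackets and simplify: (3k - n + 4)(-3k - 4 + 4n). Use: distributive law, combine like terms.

-9k² - 24k + 15kn + 20n - 4n² - 16

(3k - n + 4)(-3k - 4 + 4n)
= -9k² - 12k + 12kn + 3kn + 4n - 4n² - 12k - 16 + 16n    [distributive law]
= -9k² - 24k + 15kn + 20n - 4n² - 16    [combine like terms]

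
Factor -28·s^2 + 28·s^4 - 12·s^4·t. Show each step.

-28·s^2 + 28·s^4 - 12·s^4·t
= 4(-7·s^2 + 7·s^4 - 3·s^4·t)    [factor out 4]
= 4·s^2(-7 + 7·s^2 - 3·s^2·t)    [factor out s^2]

4·s^2(-7 + 7·s^2 - 3·s^2·t)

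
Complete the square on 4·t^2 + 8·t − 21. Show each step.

4·t^2 + 8·t − 21
= 4(t^2 + 2·t) − 21    [factor out 4 from the t-terms]
= 4(t^2 + 2·t + 1 − 1) − 21    [add and subtract 1 inside the bracket]
= 4(t + 1)^2 − 4 − 21    [perfect-square identity]
= 4(t + 1)^2 − 25    [combine constants]

4(t + 1)^2 − 25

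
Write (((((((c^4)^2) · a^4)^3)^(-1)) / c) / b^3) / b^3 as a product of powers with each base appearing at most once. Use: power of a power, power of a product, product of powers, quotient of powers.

a^(-12)b^(-6)c^(-25)

(((((((c^4)^2) · a^4)^3)^(-1)) / c) / b^3) / b^3
= ((((((c^4)^2) · a^4)^(-3)) / c) / b^3) / b^3    [power of a power]
= ((((((c^4)^2)^(-3)) · ((a^4)^(-3))) / c) / b^3) / b^3    [power of a product]
= (((((c^4)^(-6)) · ((a^4)^(-3))) / c) / b^3) / b^3    [power of a power]
= (((c^(-24) · ((a^4)^(-3))) / c) / b^3) / b^3    [power of a power]
= (((c^(-24) · a^(-12)) / c) / b^3) / b^3    [power of a power]
= a^(-12)b^(-6)c^(-25)    [quotient of powers; product of powers]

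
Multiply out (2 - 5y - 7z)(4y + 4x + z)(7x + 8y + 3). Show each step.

(2 - 5y - 7z)(4y + 4x + z)(7x + 8y + 3)
= (8y + 8x + 2z - 20y² - 20xy - 5yz - 28yz - 28xz - 7z²)(7x + 8y + 3)    [distributive law]
= (8y + 8x + 2z - 20y² - 20xy - 33yz - 28xz - 7z²)(7x + 8y + 3)    [combine like terms]
= 56xy + 64y² + 24y + 56x² + 64xy + 24x + 14xz + 16yz + 6z - 140xy² - 160y³ - 60y² - 140x²y - 160xy² - 60xy - 231xyz - 264y²z - 99yz - 196x²z - 224xyz - 84xz - 49xz² - 56yz² - 21z²    [distributive law]
= 60xy + 4y² + 24y + 56x² + 24x - 70xz - 83yz + 6z - 300xy² - 160y³ - 140x²y - 455xyz - 264y²z - 196x²z - 49xz² - 56yz² - 21z²    [combine like terms]

60xy + 4y² + 24y + 56x² + 24x - 70xz - 83yz + 6z - 300xy² - 160y³ - 140x²y - 455xyz - 264y²z - 196x²z - 49xz² - 56yz² - 21z²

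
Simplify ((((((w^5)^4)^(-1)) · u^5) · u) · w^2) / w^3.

((((((w^5)^4)^(-1)) · u^5) · u) · w^2) / w^3
= (((((w^5)^(-4)) · u^5) · u) · w^2) / w^3    [power of a power]
= (((w^(-20) · u^5) · u) · w^2) / w^3    [power of a power]
= u^6w^(-21)    [quotient of powers; product of powers]

u^6w^(-21)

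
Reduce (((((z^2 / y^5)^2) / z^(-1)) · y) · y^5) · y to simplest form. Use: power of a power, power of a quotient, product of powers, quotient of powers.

(((((z^2 / y^5)^2) / z^(-1)) · y) · y^5) · y
= ((((((z^2)^2) / ((y^5)^2)) / z^(-1)) · y) · y^5) · y    [power of a quotient]
= ((((z^4 / ((y^5)^2)) / z^(-1)) · y) · y^5) · y    [power of a power]
= ((((z^4 / y^10) / z^(-1)) · y) · y^5) · y    [power of a power]
= y^(-3)z^5    [quotient of powers; product of powers]

y^(-3)z^5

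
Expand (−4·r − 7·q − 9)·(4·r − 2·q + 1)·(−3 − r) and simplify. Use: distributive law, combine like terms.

88·r² + 16·r³ + 49·q·r + 20·q·r² + 129·r − 42·q² − 14·q²·r − 33·q + 27

(−4·r − 7·q − 9)·(4·r − 2·q + 1)·(−3 − r)
= (−16·r² + 8·q·r − 4·r − 28·q·r + 14·q² − 7·q − 36·r + 18·q − 9)·(−3 − r)    [distributive law]
= (−16·r² − 20·q·r − 40·r + 14·q² + 11·q − 9)·(−3 − r)    [combine like terms]
= 48·r² + 16·r³ + 60·q·r + 20·q·r² + 120·r + 40·r² − 42·q² − 14·q²·r − 33·q − 11·q·r + 27 + 9·r    [distributive law]
= 88·r² + 16·r³ + 49·q·r + 20·q·r² + 129·r − 42·q² − 14·q²·r − 33·q + 27    [combine like terms]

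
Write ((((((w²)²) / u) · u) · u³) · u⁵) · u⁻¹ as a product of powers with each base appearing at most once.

u⁷w⁴

((((((w²)²) / u) · u) · u³) · u⁵) · u⁻¹
= ((((w⁴ / u) · u) · u³) · u⁵) · u⁻¹    [power of a power]
= u⁷w⁴    [quotient of powers; product of powers]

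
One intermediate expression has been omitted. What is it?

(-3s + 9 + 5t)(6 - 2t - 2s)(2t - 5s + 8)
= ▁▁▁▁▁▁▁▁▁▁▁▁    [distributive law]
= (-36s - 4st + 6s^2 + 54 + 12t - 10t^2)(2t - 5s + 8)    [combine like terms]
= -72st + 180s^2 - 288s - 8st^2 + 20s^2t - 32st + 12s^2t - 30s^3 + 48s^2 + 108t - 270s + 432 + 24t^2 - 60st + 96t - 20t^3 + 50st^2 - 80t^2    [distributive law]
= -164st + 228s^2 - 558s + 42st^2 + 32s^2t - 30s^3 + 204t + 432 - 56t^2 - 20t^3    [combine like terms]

Applying distributive law to the line above:

(-18s + 6st + 6s^2 + 54 - 18t - 18s + 30t - 10t^2 - 10st)(2t - 5s + 8)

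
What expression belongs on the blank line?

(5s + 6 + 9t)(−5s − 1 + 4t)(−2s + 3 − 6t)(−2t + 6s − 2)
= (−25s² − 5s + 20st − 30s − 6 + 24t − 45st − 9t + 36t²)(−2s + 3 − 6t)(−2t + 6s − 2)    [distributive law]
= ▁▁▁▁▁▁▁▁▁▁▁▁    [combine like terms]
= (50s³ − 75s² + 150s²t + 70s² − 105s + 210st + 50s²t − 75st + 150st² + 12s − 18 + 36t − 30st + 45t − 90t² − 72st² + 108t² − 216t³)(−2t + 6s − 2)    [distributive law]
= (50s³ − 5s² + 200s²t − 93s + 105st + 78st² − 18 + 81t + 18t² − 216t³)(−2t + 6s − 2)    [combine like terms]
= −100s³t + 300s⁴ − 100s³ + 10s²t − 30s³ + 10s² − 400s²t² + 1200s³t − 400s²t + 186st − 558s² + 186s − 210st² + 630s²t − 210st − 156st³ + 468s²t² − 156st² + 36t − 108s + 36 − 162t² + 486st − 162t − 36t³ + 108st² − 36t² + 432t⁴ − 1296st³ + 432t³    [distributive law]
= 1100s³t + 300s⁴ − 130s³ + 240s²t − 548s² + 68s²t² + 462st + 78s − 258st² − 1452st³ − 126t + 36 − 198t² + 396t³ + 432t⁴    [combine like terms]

After combine like terms, the bracketed line is:

(−25s² − 35s − 25st − 6 + 15t + 36t²)(−2s + 3 − 6t)(−2t + 6s − 2)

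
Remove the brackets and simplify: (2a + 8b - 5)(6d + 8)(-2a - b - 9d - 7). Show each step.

-24a^2d - 108abd - 108ad^2 - 168ad - 32a^2 - 144ab - 32a - 48b^2d - 432bd^2 - 882bd - 64b^2 - 408b + 270d^2 + 570d + 280

(2a + 8b - 5)(6d + 8)(-2a - b - 9d - 7)
= (12ad + 16a + 48bd + 64b - 30d - 40)(-2a - b - 9d - 7)    [distributive law]
= -24a^2d - 12abd - 108ad^2 - 84ad - 32a^2 - 16ab - 144ad - 112a - 96abd - 48b^2d - 432bd^2 - 336bd - 128ab - 64b^2 - 576bd - 448b + 60ad + 30bd + 270d^2 + 210d + 80a + 40b + 360d + 280    [distributive law]
= -24a^2d - 108abd - 108ad^2 - 168ad - 32a^2 - 144ab - 32a - 48b^2d - 432bd^2 - 882bd - 64b^2 - 408b + 270d^2 + 570d + 280    [combine like terms]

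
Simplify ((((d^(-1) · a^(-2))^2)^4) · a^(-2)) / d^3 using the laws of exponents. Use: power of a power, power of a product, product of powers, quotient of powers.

a^(-18)·d^(-11)

((((d^(-1) · a^(-2))^2)^4) · a^(-2)) / d^3
= (((d^(-1) · a^(-2))^8) · a^(-2)) / d^3    [power of a power]
= ((((d^(-1))^8) · ((a^(-2))^8)) · a^(-2)) / d^3    [power of a product]
= ((d^(-8) · ((a^(-2))^8)) · a^(-2)) / d^3    [power of a power]
= ((d^(-8) · a^(-16)) · a^(-2)) / d^3    [power of a power]
= a^(-18)·d^(-11)    [quotient of powers; product of powers]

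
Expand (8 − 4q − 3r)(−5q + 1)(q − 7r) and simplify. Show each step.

(8 − 4q − 3r)(−5q + 1)(q − 7r)
= (−40q + 8 + 20q^2 − 4q + 15qr − 3r)(q − 7r)    [distributive law]
= (−44q + 8 + 20q^2 + 15qr − 3r)(q − 7r)    [combine like terms]
= −44q^2 + 308qr + 8q − 56r + 20q^3 − 140q^2r + 15q^2r − 105qr^2 − 3qr + 21r^2    [distributive law]
= −44q^2 + 305qr + 8q − 56r + 20q^3 − 125q^2r − 105qr^2 + 21r^2    [combine like terms]

−44q^2 + 305qr + 8q − 56r + 20q^3 − 125q^2r − 105qr^2 + 21r^2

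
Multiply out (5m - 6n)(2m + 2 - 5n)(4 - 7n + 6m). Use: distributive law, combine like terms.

(5m - 6n)(2m + 2 - 5n)(4 - 7n + 6m)
= (10m^2 + 10m - 25mn - 12mn - 12n + 30n^2)(4 - 7n + 6m)    [distributive law]
= (10m^2 + 10m - 37mn - 12n + 30n^2)(4 - 7n + 6m)    [combine like terms]
= 40m^2 - 70m^2n + 60m^3 + 40m - 70mn + 60m^2 - 148mn + 259mn^2 - 222m^2n - 48n + 84n^2 - 72mn + 120n^2 - 210n^3 + 180mn^2    [distributive law]
= 100m^2 - 292m^2n + 60m^3 + 40m - 290mn + 439mn^2 - 48n + 204n^2 - 210n^3    [combine like terms]

100m^2 - 292m^2n + 60m^3 + 40m - 290mn + 439mn^2 - 48n + 204n^2 - 210n^3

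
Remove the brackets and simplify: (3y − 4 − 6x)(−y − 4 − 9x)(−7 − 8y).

(3y − 4 − 6x)(−y − 4 − 9x)(−7 − 8y)
= (−3y^2 − 12y − 27xy + 4y + 16 + 36x + 6xy + 24x + 54x^2)(−7 − 8y)    [distributive law]
= (−3y^2 − 8y − 21xy + 16 + 60x + 54x^2)(−7 − 8y)    [combine like terms]
= 21y^2 + 24y^3 + 56y + 64y^2 + 147xy + 168xy^2 − 112 − 128y − 420x − 480xy − 378x^2 − 432x^2y    [distributive law]
= 85y^2 + 24y^3 − 72y − 333xy + 168xy^2 − 112 − 420x − 378x^2 − 432x^2y    [combine like terms]

85y^2 + 24y^3 − 72y − 333xy + 168xy^2 − 112 − 420x − 378x^2 − 432x^2y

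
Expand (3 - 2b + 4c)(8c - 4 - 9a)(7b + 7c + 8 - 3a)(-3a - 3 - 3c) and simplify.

(3 - 2b + 4c)(8c - 4 - 9a)(7b + 7c + 8 - 3a)(-3a - 3 - 3c)
= (24c - 12 - 27a - 16bc + 8b + 18ab + 32c² - 16c - 36ac)(7b + 7c + 8 - 3a)(-3a - 3 - 3c)    [distributive law]
= (8c - 12 - 27a - 16bc + 8b + 18ab + 32c² - 36ac)(7b + 7c + 8 - 3a)(-3a - 3 - 3c)    [combine like terms]
= (56bc + 56c² + 64c - 24ac - 84b - 84c - 96 + 36a - 189ab - 189ac - 216a + 81a² - 112b²c - 112bc² - 128bc + 48abc + 56b² + 56bc + 64b - 24ab + 126ab² + 126abc + 144ab - 54a²b + 224bc² + 224c³ + 256c² - 96ac² - 252abc - 252ac² - 288ac + 108a²c)(-3a - 3 - 3c)    [distributive law]
= (-16bc + 312c² - 20c - 501ac - 20b - 96 - 180a - 69ab + 81a² - 112b²c + 112bc² - 78abc + 56b² + 126ab² - 54a²b + 224c³ - 348ac² + 108a²c)(-3a - 3 - 3c)    [combine like terms]
= 48abc + 48bc + 48bc² - 936ac² - 936c² - 936c³ + 60ac + 60c + 60c² + 1503a²c + 1503ac + 1503ac² + 60ab + 60b + 60bc + 288a + 288 + 288c + 540a² + 540a + 540ac + 207a²b + 207ab + 207abc - 243a³ - 243a² - 243a²c + 336ab²c + 336b²c + 336b²c² - 336abc² - 336bc² - 336bc³ + 234a²bc + 234abc + 234abc² - 168ab² - 168b² - 168b²c - 378a²b² - 378ab² - 378ab²c + 162a³b + 162a²b + 162a²bc - 672ac³ - 672c³ - 672c⁴ + 1044a²c² + 1044ac² + 1044ac³ - 324a³c - 324a²c - 324a²c²    [distributive law]
= 489abc + 108bc - 288bc² + 1611ac² - 876c² - 1608c³ + 2103ac + 348c + 936a²c + 267ab + 60b + 828a + 288 + 297a² + 369a²b - 243a³ - 42ab²c + 168b²c + 336b²c² - 102abc² - 336bc³ + 396a²bc - 546ab² - 168b² - 378a²b² + 162a³b + 372ac³ - 672c⁴ + 720a²c² - 324a³c    [combine like terms]

489abc + 108bc - 288bc² + 1611ac² - 876c² - 1608c³ + 2103ac + 348c + 936a²c + 267ab + 60b + 828a + 288 + 297a² + 369a²b - 243a³ - 42ab²c + 168b²c + 336b²c² - 102abc² - 336bc³ + 396a²bc - 546ab² - 168b² - 378a²b² + 162a³b + 372ac³ - 672c⁴ + 720a²c² - 324a³c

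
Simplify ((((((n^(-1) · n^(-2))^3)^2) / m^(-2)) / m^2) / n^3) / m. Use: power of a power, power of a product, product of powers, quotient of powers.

((((((n^(-1) · n^(-2))^3)^2) / m^(-2)) / m^2) / n^3) / m
= (((((n^(-1) · n^(-2))^6) / m^(-2)) / m^2) / n^3) / m    [power of a power]
= ((((((n^(-1))^6) · ((n^(-2))^6)) / m^(-2)) / m^2) / n^3) / m    [power of a product]
= ((((n^(-6) · ((n^(-2))^6)) / m^(-2)) / m^2) / n^3) / m    [power of a power]
= ((((n^(-6) · n^(-12)) / m^(-2)) / m^2) / n^3) / m    [power of a power]
= (((n^(-18) / m^(-2)) / m^2) / n^3) / m    [product of powers]
= m^(-1)n^(-21)    [quotient of powers; product of powers]

m^(-1)n^(-21)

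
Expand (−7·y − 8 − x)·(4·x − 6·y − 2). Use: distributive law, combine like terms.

−22·x·y + 42·y² + 62·y − 30·x + 16 − 4·x²

(−7·y − 8 − x)·(4·x − 6·y − 2)
= −28·x·y + 42·y² + 14·y − 32·x + 48·y + 16 − 4·x² + 6·x·y + 2·x    [distributive law]
= −22·x·y + 42·y² + 62·y − 30·x + 16 − 4·x²    [combine like terms]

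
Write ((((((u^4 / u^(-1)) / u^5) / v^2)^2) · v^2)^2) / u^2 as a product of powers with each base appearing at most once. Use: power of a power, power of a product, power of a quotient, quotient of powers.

((((((u^4 / u^(-1)) / u^5) / v^2)^2) · v^2)^2) / u^2
= ((((((u^4 / u^(-1)) / u^5) / v^2)^2)^2) · ((v^2)^2)) / u^2    [power of a product]
= (((((u^4 / u^(-1)) / u^5) / v^2)^4) · ((v^2)^2)) / u^2    [power of a power]
= (((((u^4 / u^(-1)) / u^5)^4) / ((v^2)^4)) · ((v^2)^2)) / u^2    [power of a quotient]
= (((((u^4 / u^(-1))^4) / ((u^5)^4)) / ((v^2)^4)) · ((v^2)^2)) / u^2    [power of a quotient]
= ((((((u^4)^4) / ((u^(-1))^4)) / ((u^5)^4)) / ((v^2)^4)) · ((v^2)^2)) / u^2    [power of a quotient]
= ((((u^16 / ((u^(-1))^4)) / ((u^5)^4)) / ((v^2)^4)) · ((v^2)^2)) / u^2    [power of a power]
= ((((u^16 / u^(-4)) / ((u^5)^4)) / ((v^2)^4)) · ((v^2)^2)) / u^2    [power of a power]
= (((u^20 / ((u^5)^4)) / ((v^2)^4)) · ((v^2)^2)) / u^2    [quotient of powers]
= (((u^20 / u^20) / ((v^2)^4)) · ((v^2)^2)) / u^2    [power of a power]
= ((u^0 / ((v^2)^4)) · ((v^2)^2)) / u^2    [quotient of powers]
= ((u^0 / v^8) · ((v^2)^2)) / u^2    [power of a power]
= ((u^0 / v^8) · v^4) / u^2    [power of a power]
= u^(-2)v^(-4)    [quotient of powers]

u^(-2)v^(-4)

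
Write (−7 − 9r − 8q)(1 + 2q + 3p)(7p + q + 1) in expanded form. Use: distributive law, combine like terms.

(−7 − 9r − 8q)(1 + 2q + 3p)(7p + q + 1)
= (−7 − 14q − 21p − 9r − 18qr − 27pr − 8q − 16q² − 24pq)(7p + q + 1)    [distributive law]
= (−7 − 22q − 21p − 9r − 18qr − 27pr − 16q² − 24pq)(7p + q + 1)    [combine like terms]
= −49p − 7q − 7 − 154pq − 22q² − 22q − 147p² − 21pq − 21p − 63pr − 9qr − 9r − 126pqr − 18q²r − 18qr − 189p²r − 27pqr − 27pr − 112pq² − 16q³ − 16q² − 168p²q − 24pq² − 24pq    [distributive law]
= −70p − 29q − 7 − 199pq − 38q² − 147p² − 90pr − 27qr − 9r − 153pqr − 18q²r − 189p²r − 136pq² − 16q³ − 168p²q    [combine like terms]

−70p − 29q − 7 − 199pq − 38q² − 147p² − 90pr − 27qr − 9r − 153pqr − 18q²r − 189p²r − 136pq² − 16q³ − 168p²q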